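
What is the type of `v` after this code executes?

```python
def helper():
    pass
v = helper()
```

A function with no return statement returns None

NoneType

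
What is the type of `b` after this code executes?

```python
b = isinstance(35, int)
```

isinstance() returns bool

bool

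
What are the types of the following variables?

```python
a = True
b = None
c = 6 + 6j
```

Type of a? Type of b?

a is bool; b is NoneType

bool, NoneType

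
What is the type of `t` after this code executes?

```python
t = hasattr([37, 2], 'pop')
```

hasattr() returns bool

bool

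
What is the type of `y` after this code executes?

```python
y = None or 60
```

'or' with None returns the other value (60, int)

int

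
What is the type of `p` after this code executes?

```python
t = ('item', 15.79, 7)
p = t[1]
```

Index 1 of tuple is 15.79 which is float

float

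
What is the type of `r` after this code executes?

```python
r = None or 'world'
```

'or' with None returns the other value ('world', str)

str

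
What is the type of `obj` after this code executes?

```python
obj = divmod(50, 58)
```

divmod() returns a tuple (quotient, remainder)

tuple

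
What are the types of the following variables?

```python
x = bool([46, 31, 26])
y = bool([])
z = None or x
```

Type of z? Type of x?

None or <bool> returns the bool; bool() returns bool

bool, bool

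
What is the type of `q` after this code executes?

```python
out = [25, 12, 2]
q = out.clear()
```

list.clear() returns None

NoneType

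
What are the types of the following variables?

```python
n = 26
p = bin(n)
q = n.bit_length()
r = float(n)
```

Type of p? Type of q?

bin() returns str; int.bit_length() returns int

str, int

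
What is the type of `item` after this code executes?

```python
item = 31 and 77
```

'and' returns the last value when all truthy (77, which is int)

int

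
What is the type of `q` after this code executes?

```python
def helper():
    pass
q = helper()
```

A function with no return statement returns None

NoneType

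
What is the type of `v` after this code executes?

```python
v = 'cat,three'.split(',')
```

str.split() returns list

list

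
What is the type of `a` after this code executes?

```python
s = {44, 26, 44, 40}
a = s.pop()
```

Popping from a set of ints returns int

int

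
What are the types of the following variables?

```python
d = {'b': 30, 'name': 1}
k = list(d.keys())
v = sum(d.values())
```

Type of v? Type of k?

sum of int values returns int; list(...) returns list

int, list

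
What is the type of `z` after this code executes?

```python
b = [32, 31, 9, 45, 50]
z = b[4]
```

Indexing a list of ints returns int (b[4] = 50)

int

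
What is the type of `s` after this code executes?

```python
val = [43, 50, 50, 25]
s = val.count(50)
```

list.count() returns int

int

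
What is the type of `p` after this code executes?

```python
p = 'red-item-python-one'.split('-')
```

str.split() returns list

list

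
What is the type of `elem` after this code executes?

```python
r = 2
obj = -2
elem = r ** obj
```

int ** negative int returns float

float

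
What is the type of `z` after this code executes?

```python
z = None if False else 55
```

Ternary: condition is False, else branch (55) taken → int

int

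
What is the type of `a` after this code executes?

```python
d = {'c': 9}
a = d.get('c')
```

dict.get() returns the value (int) when key is found

int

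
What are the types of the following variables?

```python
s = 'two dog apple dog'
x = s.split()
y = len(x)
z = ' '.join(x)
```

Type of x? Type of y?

str.split() returns list; len() returns int

list, int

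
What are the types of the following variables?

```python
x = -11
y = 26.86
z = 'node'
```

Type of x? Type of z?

x is int; z is str

int, str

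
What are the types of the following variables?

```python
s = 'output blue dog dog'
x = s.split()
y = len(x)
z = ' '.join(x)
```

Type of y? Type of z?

len() returns int; str.join() returns str

int, str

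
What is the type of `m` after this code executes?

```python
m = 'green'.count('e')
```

str.count() returns int

int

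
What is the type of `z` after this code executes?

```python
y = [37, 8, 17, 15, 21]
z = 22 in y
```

'in' operator returns bool

bool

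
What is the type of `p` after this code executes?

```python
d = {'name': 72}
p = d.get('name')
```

dict.get() returns the value (int) when key is found

int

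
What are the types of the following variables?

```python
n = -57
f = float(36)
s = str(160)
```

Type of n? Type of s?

n is int; s is str

int, str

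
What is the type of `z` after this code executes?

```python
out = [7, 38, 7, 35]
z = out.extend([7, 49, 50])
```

list.extend() returns None

NoneType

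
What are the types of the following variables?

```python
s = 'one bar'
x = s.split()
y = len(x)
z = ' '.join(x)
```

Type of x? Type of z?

str.split() returns list; str.join() returns str

list, str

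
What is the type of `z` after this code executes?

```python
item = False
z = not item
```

'not' always returns bool

bool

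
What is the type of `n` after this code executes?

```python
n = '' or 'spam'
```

'or' returns first truthy value ('spam', which is str)

str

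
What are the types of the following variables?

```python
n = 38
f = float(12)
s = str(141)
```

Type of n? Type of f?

n is int; f is float

int, float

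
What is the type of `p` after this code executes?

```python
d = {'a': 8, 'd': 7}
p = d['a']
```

Accessing dict[str, int] with key 'a' returns int value 8

int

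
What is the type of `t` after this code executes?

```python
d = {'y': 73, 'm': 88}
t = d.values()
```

.values() returns a dict_values view object

dict_values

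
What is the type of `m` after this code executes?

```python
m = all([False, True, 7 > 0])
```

all() returns bool

bool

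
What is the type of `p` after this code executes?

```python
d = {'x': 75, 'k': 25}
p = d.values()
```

.values() returns a dict_values view object

dict_values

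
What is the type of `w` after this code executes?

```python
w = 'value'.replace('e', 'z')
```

str.replace() returns str

str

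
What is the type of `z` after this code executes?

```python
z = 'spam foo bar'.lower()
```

str.lower() returns str

str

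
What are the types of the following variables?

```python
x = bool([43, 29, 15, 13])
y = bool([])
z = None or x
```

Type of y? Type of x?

bool() returns bool; bool() returns bool

bool, bool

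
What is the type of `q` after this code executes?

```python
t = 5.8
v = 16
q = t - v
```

float - int returns float (5.8 - 16 = -10.2)

float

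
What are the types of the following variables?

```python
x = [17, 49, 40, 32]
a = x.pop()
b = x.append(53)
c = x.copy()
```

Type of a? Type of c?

list.pop() returns the element (int); list.copy() returns list

int, list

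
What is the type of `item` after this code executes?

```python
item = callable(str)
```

callable() returns bool

bool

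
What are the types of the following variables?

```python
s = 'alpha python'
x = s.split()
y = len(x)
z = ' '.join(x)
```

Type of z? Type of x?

str.join() returns str; str.split() returns list

str, list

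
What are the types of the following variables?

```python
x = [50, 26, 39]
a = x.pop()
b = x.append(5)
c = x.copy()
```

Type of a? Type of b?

list.pop() returns the element (int); list.append() returns None

int, NoneType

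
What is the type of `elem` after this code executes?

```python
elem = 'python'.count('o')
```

str.count() returns int

int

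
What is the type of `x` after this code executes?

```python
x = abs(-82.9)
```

abs() of float returns float

float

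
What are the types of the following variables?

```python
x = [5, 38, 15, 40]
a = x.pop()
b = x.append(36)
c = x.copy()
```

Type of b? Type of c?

list.append() returns None; list.copy() returns list

NoneType, list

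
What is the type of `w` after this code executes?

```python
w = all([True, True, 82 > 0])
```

all() returns bool

bool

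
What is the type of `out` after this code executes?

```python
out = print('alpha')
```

print() returns None

NoneType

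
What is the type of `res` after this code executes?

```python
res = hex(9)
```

hex() returns str representation

str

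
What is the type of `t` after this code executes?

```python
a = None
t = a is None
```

'is' comparison returns bool

bool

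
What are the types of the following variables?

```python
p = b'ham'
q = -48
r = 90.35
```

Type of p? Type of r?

p is bytes; r is float

bytes, float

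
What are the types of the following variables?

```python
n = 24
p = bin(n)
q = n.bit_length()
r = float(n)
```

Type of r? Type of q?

float() returns float; int.bit_length() returns int

float, int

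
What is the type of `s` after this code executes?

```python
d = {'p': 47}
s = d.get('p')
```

dict.get() returns the value (int) when key is found

int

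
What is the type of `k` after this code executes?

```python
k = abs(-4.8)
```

abs() of float returns float

float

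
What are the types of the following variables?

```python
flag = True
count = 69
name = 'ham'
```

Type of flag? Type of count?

flag is bool; count is int

bool, int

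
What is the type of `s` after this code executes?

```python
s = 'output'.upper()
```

str.upper() returns str

str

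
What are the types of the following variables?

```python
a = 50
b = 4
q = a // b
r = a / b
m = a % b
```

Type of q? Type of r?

int // int returns int; int / int returns float

int, float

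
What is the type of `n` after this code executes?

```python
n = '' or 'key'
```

'or' returns first truthy value ('key', which is str)

str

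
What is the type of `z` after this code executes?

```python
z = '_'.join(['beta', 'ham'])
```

str.join() returns str

str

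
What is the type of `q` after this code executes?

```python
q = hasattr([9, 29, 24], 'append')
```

hasattr() returns bool

bool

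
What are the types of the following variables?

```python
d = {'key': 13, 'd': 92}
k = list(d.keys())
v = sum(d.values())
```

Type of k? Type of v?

list(...) returns list; sum of int values returns int

list, int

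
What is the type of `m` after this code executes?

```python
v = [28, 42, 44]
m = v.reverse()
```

list.reverse() returns None

NoneType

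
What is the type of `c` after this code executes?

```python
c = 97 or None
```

'or' returns first truthy value (97, int)

int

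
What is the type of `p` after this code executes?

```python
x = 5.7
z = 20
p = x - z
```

float - int returns float (5.7 - 20 = -14.3)

float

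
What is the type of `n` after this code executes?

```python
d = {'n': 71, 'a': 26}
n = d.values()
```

.values() returns a dict_values view object

dict_values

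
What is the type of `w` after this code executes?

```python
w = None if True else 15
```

Ternary: condition is True, if branch (None) taken → NoneType

NoneType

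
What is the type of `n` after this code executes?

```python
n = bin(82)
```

bin() returns str representation

str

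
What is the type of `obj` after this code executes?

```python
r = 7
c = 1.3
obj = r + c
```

int + float returns float (7 + 1.3 = 8.3)

float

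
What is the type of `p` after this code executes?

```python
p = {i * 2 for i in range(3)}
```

A set comprehension {expr for x in iterable} produces a set

set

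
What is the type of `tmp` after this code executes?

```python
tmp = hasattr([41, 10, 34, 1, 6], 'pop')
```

hasattr() returns bool

bool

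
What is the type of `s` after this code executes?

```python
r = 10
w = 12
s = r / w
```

int / int always returns float in Python 3 (10 / 12 = 0.833333)

float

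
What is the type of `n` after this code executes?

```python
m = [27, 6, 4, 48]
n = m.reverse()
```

list.reverse() returns None

NoneType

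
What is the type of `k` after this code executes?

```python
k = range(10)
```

range() returns a range object

range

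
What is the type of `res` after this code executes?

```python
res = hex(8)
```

hex() returns str representation

str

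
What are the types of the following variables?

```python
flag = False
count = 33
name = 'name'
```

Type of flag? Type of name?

flag is bool; name is str

bool, str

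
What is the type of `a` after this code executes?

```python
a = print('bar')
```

print() returns None

NoneType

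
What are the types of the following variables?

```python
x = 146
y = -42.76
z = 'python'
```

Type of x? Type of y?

x is int; y is float

int, float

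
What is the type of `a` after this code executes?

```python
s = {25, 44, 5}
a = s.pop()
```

Popping from a set of ints returns int

int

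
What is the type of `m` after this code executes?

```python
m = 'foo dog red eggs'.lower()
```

str.lower() returns str

str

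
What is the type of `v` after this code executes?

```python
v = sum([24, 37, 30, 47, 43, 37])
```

sum() of ints returns int

int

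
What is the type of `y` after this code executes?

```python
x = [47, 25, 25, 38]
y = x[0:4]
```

Slicing a list always returns a list

list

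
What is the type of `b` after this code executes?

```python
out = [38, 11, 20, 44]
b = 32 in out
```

'in' operator returns bool

bool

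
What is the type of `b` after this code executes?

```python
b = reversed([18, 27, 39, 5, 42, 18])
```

reversed() on a list returns a list_reverseiterator

list_reverseiterator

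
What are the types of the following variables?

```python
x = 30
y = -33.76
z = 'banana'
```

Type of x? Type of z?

x is int; z is str

int, str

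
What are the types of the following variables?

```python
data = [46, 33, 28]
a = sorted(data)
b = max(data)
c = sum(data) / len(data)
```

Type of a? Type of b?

sorted() returns list; max of ints returns int

list, int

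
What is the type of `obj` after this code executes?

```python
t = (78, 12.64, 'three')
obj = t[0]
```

Index 0 of tuple is 78 which is int

int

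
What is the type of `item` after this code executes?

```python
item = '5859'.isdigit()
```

str.isdigit() returns bool

bool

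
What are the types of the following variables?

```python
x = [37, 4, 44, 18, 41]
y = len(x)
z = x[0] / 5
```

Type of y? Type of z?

len() returns int; int / int returns float

int, float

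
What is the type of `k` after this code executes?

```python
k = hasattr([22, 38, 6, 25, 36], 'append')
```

hasattr() returns bool

bool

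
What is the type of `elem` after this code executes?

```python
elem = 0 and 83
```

'and' returns the first falsy value (0, which is int)

int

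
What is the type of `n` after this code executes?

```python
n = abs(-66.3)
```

abs() of float returns float

float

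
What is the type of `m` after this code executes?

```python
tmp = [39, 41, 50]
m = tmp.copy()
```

list.copy() returns list

list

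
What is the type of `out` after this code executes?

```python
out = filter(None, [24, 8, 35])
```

filter() returns a filter iterator object

filter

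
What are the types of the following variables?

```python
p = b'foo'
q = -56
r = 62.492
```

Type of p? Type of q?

p is bytes; q is int

bytes, int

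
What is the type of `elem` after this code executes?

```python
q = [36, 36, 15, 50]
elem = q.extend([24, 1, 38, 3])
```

list.extend() returns None

NoneType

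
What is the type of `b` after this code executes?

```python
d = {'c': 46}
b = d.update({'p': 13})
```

dict.update() returns None

NoneType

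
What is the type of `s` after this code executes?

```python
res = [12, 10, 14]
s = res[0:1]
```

Slicing a list always returns a list

list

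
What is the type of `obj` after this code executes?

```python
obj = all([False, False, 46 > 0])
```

all() returns bool

bool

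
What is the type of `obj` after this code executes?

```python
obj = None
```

None has type NoneType

NoneType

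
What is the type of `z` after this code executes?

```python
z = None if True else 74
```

Ternary: condition is True, if branch (None) taken → NoneType

NoneType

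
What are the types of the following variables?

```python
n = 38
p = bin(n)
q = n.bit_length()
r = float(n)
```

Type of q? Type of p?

int.bit_length() returns int; bin() returns str

int, str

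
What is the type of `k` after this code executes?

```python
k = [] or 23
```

'or' returns first truthy value (23, which is int)

int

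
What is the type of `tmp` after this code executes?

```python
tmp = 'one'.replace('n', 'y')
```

str.replace() returns str

str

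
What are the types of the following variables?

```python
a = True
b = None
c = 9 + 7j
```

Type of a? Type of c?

a is bool; c is complex

bool, complex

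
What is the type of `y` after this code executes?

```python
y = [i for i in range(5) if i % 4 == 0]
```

A list comprehension [...] produces a list

list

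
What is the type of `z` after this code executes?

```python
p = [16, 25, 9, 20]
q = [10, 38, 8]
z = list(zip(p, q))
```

list(zip(...)) returns a list of tuples

list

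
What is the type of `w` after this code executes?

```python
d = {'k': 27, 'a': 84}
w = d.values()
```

.values() returns a dict_values view object

dict_values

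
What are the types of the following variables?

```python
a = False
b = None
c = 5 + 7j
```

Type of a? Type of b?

a is bool; b is NoneType

bool, NoneType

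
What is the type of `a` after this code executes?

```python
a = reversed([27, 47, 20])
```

reversed() on a list returns a list_reverseiterator

list_reverseiterator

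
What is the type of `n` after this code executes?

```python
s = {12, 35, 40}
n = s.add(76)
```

set.add() returns None (mutates in place)

NoneType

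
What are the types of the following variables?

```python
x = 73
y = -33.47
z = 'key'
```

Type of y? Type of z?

y is float; z is str

float, str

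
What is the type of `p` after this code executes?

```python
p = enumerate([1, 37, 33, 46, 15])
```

enumerate() returns an enumerate iterator object

enumerate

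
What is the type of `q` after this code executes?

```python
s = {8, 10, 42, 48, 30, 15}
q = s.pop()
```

Popping from a set of ints returns int

int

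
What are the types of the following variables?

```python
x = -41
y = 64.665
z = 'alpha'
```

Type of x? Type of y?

x is int; y is float

int, float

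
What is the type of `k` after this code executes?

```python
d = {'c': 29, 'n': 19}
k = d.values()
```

.values() returns a dict_values view object

dict_values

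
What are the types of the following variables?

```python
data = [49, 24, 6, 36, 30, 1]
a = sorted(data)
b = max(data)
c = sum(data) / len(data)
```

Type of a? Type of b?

sorted() returns list; max of ints returns int

list, int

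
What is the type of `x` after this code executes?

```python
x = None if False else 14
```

Ternary: condition is False, else branch (14) taken → int

int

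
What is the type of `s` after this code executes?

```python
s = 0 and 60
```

'and' returns the first falsy value (0, which is int)

int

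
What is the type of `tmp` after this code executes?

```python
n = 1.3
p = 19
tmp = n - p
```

float - int returns float (1.3 - 19 = -17.7)

float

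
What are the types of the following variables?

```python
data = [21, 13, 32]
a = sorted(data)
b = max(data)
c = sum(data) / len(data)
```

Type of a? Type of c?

sorted() returns list; int / int returns float

list, float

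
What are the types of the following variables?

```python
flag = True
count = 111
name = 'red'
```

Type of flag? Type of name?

flag is bool; name is str

bool, str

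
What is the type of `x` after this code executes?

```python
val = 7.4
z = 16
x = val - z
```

float - int returns float (7.4 - 16 = -8.6)

float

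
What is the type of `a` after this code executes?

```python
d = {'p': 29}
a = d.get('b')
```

dict.get() returns None when key 'b' is not found and no default given

NoneType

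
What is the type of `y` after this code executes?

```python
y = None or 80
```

'or' with None returns the other value (80, int)

int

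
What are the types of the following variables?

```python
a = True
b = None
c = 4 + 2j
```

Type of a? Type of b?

a is bool; b is NoneType

bool, NoneType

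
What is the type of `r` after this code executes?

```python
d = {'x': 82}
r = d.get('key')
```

dict.get() returns None when key 'key' is not found and no default given

NoneType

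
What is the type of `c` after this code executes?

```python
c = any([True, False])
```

any() returns bool

bool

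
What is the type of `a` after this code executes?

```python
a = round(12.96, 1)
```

round() with ndigits arg returns float

float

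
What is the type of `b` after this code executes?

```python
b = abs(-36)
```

abs() of int returns int

int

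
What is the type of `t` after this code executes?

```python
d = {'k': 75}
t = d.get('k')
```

dict.get() returns the value (int) when key is found

int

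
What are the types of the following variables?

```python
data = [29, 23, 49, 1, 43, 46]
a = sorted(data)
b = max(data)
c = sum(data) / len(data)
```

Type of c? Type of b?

int / int returns float; max of ints returns int

float, int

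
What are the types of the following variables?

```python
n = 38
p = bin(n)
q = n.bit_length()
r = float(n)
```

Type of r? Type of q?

float() returns float; int.bit_length() returns int

float, int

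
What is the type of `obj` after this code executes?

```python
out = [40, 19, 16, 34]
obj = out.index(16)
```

list.index() returns int

int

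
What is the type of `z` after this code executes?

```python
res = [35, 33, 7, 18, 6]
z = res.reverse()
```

list.reverse() returns None

NoneType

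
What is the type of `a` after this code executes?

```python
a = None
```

None has type NoneType

NoneType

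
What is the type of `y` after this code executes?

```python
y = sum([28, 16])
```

sum() of ints returns int

int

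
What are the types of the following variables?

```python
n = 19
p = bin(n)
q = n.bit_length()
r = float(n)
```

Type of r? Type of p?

float() returns float; bin() returns str

float, str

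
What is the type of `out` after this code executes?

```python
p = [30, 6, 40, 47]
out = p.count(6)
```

list.count() returns int

int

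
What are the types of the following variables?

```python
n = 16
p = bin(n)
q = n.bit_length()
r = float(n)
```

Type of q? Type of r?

int.bit_length() returns int; float() returns float

int, float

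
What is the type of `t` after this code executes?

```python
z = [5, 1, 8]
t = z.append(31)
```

list.append() returns None (mutates in place)

NoneType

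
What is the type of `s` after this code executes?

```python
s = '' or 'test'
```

'or' returns first truthy value ('test', which is str)

str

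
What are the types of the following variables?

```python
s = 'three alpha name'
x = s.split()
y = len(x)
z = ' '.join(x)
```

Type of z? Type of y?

str.join() returns str; len() returns int

str, int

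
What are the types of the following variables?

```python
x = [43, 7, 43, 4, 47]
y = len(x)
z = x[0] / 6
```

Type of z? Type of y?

int / int returns float; len() returns int

float, int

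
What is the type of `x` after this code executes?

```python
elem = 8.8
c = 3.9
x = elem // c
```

float // float returns float (floor division preserves float type)

float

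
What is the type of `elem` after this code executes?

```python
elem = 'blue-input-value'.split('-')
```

str.split() returns list

list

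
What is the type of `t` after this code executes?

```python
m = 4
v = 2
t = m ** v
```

int ** positive int returns int (4 ** 2 = 16)

int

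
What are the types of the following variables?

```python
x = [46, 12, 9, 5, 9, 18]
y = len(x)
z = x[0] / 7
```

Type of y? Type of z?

len() returns int; int / int returns float

int, float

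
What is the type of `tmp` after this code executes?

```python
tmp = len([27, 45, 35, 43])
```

len() always returns int

int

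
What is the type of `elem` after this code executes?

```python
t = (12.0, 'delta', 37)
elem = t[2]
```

Index 2 of tuple is 37 which is int

int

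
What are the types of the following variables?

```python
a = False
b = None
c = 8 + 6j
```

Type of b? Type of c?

b is NoneType; c is complex

NoneType, complex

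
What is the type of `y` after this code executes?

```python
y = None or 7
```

'or' with None returns the other value (7, int)

int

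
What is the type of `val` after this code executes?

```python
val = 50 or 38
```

'or' returns the first truthy value (50, which is int)

int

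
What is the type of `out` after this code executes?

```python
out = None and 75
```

'and' returns first falsy value (None)

NoneType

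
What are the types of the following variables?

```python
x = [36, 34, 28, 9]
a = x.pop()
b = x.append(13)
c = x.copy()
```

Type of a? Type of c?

list.pop() returns the element (int); list.copy() returns list

int, list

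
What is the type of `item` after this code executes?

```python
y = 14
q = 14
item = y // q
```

int // int returns int (14 // 14 = 1)

int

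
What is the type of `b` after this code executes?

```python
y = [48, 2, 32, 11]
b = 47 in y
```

'in' operator returns bool

bool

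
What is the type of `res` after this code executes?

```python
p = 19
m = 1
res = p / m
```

int / int always returns float in Python 3 (19 / 1 = 19)

float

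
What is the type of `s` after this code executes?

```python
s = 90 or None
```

'or' returns first truthy value (90, int)

int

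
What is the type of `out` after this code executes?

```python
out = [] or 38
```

'or' returns first truthy value (38, which is int)

int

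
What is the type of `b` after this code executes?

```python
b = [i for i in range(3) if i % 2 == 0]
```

A list comprehension [...] produces a list

list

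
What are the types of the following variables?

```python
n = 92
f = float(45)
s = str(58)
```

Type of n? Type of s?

n is int; s is str

int, str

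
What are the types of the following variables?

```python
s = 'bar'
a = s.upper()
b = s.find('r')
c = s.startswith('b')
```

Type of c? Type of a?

str.startswith() returns bool; str.upper() returns str

bool, str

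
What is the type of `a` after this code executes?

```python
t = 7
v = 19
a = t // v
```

int // int returns int (7 // 19 = 0)

int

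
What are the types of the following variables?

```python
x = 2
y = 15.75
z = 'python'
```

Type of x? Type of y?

x is int; y is float

int, float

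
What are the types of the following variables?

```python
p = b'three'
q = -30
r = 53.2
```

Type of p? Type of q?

p is bytes; q is int

bytes, int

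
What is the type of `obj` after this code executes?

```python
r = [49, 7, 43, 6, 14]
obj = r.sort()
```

list.sort() returns None (sorts in place)

NoneType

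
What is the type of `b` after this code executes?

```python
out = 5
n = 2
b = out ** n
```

int ** positive int returns int (5 ** 2 = 25)

int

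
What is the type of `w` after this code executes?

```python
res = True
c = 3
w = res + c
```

bool + int returns int (True is 1, so 1 + 3 = 4)

int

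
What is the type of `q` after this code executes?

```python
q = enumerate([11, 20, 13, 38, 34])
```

enumerate() returns an enumerate iterator object

enumerate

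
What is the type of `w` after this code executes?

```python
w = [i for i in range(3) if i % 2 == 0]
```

A list comprehension [...] produces a list

list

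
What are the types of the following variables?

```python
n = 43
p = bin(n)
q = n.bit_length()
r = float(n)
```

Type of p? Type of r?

bin() returns str; float() returns float

str, float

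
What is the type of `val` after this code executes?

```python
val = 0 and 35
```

'and' returns the first falsy value (0, which is int)

int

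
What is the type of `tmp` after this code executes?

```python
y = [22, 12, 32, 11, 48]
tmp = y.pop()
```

list.pop() returns the popped element (int here)

int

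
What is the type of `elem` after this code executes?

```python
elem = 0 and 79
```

'and' returns the first falsy value (0, which is int)

int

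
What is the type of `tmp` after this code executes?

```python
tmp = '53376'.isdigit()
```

str.isdigit() returns bool

bool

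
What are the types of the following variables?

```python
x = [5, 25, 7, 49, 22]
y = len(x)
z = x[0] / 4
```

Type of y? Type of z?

len() returns int; int / int returns float

int, float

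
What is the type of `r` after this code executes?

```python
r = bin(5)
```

bin() returns str representation

str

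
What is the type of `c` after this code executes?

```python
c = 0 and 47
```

'and' returns the first falsy value (0, which is int)

int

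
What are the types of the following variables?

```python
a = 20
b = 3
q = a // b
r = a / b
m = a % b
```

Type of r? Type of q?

int / int returns float; int // int returns int

float, int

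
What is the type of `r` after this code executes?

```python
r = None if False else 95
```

Ternary: condition is False, else branch (95) taken → int

int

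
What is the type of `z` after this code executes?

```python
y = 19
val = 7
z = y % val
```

int % int returns int (19 % 7 = 5)

int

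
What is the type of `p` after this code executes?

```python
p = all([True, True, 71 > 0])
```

all() returns bool

bool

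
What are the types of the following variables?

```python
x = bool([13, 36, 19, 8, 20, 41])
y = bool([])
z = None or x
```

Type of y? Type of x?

bool() returns bool; bool() returns bool

bool, bool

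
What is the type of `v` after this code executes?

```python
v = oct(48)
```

oct() returns str representation

str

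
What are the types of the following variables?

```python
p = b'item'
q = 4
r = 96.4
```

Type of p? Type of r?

p is bytes; r is float

bytes, float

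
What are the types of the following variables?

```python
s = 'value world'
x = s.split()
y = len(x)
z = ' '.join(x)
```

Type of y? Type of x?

len() returns int; str.split() returns list

int, list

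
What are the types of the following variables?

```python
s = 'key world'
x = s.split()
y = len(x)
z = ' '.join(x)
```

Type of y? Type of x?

len() returns int; str.split() returns list

int, list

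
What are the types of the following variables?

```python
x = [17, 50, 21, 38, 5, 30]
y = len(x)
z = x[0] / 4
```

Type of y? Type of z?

len() returns int; int / int returns float

int, float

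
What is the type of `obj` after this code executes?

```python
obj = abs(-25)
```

abs() of int returns int

int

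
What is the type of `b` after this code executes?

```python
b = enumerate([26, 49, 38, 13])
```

enumerate() returns an enumerate iterator object

enumerate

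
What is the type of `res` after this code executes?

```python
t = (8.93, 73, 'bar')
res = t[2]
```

Index 2 of tuple is 'bar' which is str

str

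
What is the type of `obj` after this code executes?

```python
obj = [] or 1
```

'or' returns first truthy value (1, which is int)

int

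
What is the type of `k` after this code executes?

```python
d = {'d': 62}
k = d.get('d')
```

dict.get() returns the value (int) when key is found

int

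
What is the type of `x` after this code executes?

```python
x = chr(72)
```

chr() returns str (single character)

str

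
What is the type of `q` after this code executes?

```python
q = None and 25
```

'and' returns first falsy value (None)

NoneType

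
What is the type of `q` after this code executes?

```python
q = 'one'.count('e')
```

str.count() returns int

int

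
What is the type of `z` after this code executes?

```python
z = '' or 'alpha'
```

'or' returns first truthy value ('alpha', which is str)

str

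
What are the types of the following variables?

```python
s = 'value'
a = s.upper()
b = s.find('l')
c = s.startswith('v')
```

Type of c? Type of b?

str.startswith() returns bool; str.find() returns int

bool, int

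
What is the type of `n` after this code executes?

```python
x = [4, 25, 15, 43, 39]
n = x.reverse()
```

list.reverse() returns None

NoneType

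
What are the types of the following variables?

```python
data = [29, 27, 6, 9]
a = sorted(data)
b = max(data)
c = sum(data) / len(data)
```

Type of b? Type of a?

max of ints returns int; sorted() returns list

int, list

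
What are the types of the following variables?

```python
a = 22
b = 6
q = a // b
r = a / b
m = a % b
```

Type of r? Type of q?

int / int returns float; int // int returns int

float, int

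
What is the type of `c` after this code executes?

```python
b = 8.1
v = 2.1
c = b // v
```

float // float returns float (floor division preserves float type)

float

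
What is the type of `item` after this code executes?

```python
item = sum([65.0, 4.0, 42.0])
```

sum() of floats returns float

float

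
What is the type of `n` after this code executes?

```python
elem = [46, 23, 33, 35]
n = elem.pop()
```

list.pop() returns the popped element (int here)

int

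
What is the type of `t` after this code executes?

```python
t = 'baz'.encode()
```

str.encode() returns bytes

bytes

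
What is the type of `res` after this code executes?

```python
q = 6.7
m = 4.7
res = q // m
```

float // float returns float (floor division preserves float type)

float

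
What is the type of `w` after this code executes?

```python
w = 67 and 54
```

'and' returns the last value when all truthy (54, which is int)

int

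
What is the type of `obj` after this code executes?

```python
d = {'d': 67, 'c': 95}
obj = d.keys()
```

.keys() returns a dict_keys view object

dict_keys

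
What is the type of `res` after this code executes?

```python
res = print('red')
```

print() returns None

NoneType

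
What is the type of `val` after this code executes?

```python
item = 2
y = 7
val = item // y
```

int // int returns int (2 // 7 = 0)

int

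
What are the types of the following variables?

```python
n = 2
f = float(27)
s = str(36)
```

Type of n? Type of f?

n is int; f is float

int, float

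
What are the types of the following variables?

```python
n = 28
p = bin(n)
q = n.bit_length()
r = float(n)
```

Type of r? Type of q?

float() returns float; int.bit_length() returns int

float, int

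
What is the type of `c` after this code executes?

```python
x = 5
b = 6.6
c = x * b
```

int * float returns float (5 * 6.6 = 33.0)

float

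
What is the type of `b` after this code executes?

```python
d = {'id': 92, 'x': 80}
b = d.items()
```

dict.items() returns a dict_items view

dict_items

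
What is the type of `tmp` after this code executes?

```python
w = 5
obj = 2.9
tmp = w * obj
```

int * float returns float (5 * 2.9 = 14.5)

float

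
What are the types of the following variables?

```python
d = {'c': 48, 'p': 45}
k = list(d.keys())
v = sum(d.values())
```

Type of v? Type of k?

sum of int values returns int; list(...) returns list

int, list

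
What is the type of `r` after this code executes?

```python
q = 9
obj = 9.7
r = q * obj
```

int * float returns float (9 * 9.7 = 87.3)

float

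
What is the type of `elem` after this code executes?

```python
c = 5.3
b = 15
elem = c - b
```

float - int returns float (5.3 - 15 = -9.7)

float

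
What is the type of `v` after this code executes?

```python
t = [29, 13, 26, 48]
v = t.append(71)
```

list.append() returns None (mutates in place)

NoneType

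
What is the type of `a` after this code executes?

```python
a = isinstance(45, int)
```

isinstance() returns bool

bool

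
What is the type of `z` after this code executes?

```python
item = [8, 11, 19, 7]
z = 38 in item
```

'in' operator returns bool

bool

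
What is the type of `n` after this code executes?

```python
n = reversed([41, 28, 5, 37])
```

reversed() on a list returns a list_reverseiterator

list_reverseiterator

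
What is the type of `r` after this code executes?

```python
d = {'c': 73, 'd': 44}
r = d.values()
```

.values() returns a dict_values view object

dict_values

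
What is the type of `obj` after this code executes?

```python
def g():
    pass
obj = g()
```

A function with no return statement returns None

NoneType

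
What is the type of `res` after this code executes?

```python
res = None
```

None has type NoneType

NoneType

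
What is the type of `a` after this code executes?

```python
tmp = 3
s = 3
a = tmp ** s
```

int ** positive int returns int (3 ** 3 = 27)

int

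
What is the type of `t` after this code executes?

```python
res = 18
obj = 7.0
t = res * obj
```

int * float returns float (18 * 7.0 = 126.0)

float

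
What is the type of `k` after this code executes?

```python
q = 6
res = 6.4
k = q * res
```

int * float returns float (6 * 6.4 = 38.4)

float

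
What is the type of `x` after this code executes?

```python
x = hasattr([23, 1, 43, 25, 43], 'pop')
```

hasattr() returns bool

bool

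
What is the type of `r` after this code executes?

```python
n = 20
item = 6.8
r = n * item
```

int * float returns float (20 * 6.8 = 136.0)

float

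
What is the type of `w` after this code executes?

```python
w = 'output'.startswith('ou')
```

str.startswith() returns bool

bool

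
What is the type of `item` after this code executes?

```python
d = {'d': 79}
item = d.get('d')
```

dict.get() returns the value (int) when key is found

int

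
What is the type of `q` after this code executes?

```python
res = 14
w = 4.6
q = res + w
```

int + float returns float (14 + 4.6 = 18.6)

float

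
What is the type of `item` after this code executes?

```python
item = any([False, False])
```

any() returns bool

bool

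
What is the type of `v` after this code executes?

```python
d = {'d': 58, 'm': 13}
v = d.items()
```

dict.items() returns a dict_items view

dict_items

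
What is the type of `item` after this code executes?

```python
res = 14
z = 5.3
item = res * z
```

int * float returns float (14 * 5.3 = 74.2)

float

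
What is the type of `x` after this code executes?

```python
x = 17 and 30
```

'and' returns the last value when all truthy (30, which is int)

int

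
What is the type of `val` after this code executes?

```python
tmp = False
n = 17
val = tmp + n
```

bool + int returns int (False is 0, so 0 + 17 = 17)

int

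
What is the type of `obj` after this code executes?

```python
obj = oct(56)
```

oct() returns str representation

str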